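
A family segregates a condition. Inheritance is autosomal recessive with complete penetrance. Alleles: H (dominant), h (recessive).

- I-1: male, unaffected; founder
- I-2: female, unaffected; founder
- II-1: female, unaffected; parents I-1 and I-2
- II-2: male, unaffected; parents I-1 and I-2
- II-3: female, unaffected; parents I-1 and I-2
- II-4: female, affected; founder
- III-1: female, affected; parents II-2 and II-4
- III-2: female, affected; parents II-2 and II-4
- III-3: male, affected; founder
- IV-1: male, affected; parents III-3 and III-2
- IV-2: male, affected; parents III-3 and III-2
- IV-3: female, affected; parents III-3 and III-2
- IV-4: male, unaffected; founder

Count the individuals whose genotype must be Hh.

Obligate heterozygotes: II-2 is unaffected so carries H and passed h to III-1 (hh), so II-2 is Hh.
Every other individual is either homozygous by phenotype or has at least one consistent homozygous assignment, so the count is 1.

1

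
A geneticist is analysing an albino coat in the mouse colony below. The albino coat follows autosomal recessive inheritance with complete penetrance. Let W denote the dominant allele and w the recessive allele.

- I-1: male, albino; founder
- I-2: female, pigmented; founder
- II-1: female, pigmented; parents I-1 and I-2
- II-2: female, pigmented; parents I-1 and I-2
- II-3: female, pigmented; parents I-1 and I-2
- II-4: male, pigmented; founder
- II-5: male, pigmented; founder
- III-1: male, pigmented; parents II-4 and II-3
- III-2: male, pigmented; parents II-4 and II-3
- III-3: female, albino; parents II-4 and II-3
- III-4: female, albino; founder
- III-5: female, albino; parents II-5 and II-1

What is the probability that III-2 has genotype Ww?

2/3

II-4 is pigmented so carries W and passed w to III-3 (ww), so II-4 is Ww.
II-3 is pigmented so carries W and received w from I-1 (ww), so II-3 is Ww.
Their cross gives offspring ratios 1/4 WW : 1/2 Ww : 1/4 ww. Conditioning on III-2 being pigmented, P(Ww) = 1/2 / 3/4 = 2/3.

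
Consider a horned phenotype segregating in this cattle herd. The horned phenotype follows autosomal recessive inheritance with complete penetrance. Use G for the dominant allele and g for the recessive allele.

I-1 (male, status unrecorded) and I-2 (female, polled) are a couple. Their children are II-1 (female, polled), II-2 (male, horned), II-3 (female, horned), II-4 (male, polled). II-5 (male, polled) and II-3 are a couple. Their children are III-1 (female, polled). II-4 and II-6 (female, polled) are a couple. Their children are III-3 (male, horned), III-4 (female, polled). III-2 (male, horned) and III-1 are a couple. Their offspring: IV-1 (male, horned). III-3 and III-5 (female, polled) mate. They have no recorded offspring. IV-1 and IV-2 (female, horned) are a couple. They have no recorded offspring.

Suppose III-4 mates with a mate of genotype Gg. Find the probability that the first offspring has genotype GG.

1/3

II-4 is polled so carries G and passed g to III-3 (gg), so II-4 is Gg.
II-6 is polled so carries G and passed g to III-3 (gg), so II-6 is Gg.
III-4 is a polled offspring of II-4 (Gg) × II-6 (Gg), whose cross gives 1/4 GG : 1/2 Gg : 1/4 gg; conditioning on being polled, III-4 is GG with probability 1/3, Gg with probability 2/3.
Summing over parental genotype combinations, P(offspring has genotype GG) = 1/3·1/2 + 2/3·1/4 = 1/3.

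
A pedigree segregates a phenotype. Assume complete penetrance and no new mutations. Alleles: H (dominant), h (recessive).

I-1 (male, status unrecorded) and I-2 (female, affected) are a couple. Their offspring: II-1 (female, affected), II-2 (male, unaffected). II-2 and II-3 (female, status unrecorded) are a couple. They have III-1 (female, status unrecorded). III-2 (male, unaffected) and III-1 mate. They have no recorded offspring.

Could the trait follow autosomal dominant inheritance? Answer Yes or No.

Yes

A consistent assignment under autosomal dominant exists: I-1 Hh, I-2 Hh, II-1 HH, II-2 hh, II-3 HH, III-1 Hh, III-2 hh.
In this assignment every recorded phenotype matches its genotype and every non-founder's genotype is obtainable from its parents' genotypes, so the pedigree is consistent.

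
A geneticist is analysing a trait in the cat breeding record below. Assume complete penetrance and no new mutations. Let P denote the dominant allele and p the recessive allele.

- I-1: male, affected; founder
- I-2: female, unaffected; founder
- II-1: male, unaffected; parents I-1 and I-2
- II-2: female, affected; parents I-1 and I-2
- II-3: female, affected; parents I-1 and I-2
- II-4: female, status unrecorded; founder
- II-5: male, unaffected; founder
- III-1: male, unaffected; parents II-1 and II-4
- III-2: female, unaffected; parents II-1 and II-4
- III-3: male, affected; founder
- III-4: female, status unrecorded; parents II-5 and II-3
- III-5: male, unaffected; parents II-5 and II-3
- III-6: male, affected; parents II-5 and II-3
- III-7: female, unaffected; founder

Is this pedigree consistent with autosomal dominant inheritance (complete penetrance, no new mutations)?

Yes

A consistent assignment under autosomal dominant exists: I-1 Pp, I-2 pp, II-1 pp, II-2 Pp, II-3 Pp, II-4 Pp, II-5 pp, III-1 pp, III-2 pp, III-3 PP, III-4 Pp, III-5 pp, III-6 Pp, III-7 pp.
In this assignment every recorded phenotype matches its genotype and every non-founder's genotype is obtainable from its parents' genotypes, so the pedigree is consistent.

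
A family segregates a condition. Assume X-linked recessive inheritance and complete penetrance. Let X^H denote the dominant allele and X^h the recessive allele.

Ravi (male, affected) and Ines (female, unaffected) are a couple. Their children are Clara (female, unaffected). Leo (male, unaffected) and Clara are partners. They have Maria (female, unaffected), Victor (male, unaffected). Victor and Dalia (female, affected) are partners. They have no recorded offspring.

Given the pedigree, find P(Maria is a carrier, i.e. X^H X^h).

1/2

Leo is unaffected, so Leo is X^H Y.
Clara is unaffected so carries H and received h from Ravi (X^h Y), so Clara is X^H X^h.
Their cross gives offspring ratios 1/2 X^H X^H : 1/2 X^H X^h. Conditioning on Maria being unaffected, P(X^H X^h) = 1/2 / 1 = 1/2.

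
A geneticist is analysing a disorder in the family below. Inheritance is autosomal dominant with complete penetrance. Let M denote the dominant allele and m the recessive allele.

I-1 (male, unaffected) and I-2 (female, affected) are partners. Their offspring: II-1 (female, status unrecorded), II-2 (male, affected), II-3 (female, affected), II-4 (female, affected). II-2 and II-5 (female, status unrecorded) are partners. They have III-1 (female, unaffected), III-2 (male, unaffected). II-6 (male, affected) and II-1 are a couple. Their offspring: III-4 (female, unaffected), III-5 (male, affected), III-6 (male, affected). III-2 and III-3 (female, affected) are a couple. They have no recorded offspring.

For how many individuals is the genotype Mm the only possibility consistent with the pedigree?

4

Obligate heterozygotes: II-2 is affected so carries M and received m from I-1 (mm), so II-2 is Mm; II-3 is affected so carries M and received m from I-1 (mm), so II-3 is Mm; II-4 is affected so carries M and received m from I-1 (mm), so II-4 is Mm; II-6 is affected so carries M and passed m to III-4 (mm), so II-6 is Mm.
Every other individual is either homozygous by phenotype or has at least one consistent homozygous assignment, so the count is 4.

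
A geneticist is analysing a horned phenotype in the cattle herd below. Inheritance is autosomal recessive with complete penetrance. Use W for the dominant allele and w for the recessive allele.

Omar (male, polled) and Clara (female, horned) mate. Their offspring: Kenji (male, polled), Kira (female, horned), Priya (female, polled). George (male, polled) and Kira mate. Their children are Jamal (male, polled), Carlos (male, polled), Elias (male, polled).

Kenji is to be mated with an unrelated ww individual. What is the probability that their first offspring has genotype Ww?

1/2

Kenji is polled so carries W and received w from Clara (ww), so Kenji is Ww.
The cross gives 1/2 Ww : 1/2 ww, so P(offspring has genotype Ww) = 1/2.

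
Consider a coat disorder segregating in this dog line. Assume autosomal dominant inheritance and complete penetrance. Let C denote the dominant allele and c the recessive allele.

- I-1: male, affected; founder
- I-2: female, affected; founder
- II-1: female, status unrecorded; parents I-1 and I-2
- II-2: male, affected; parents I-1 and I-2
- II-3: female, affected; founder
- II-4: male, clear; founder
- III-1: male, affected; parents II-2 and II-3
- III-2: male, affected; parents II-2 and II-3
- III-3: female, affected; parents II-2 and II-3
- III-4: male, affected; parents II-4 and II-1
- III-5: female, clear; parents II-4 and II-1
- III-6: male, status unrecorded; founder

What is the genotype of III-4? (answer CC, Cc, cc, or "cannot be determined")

From phenotype alone, III-4 is CC or Cc.
III-4 is affected so carries C and received c from II-4 (cc), so III-4 is Cc.

Cc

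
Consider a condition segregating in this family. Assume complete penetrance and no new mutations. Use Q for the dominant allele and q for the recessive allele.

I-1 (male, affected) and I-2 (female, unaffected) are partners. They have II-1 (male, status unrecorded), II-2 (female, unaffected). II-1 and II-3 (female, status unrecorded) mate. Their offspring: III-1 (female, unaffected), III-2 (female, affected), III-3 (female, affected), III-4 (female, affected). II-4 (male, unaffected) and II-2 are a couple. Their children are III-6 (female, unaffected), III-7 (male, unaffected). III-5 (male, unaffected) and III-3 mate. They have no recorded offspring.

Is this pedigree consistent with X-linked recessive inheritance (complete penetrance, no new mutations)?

A consistent assignment under X-linked recessive exists: I-1 X^q Y, I-2 X^Q X^q, II-1 X^q Y, II-2 X^Q X^q, II-3 X^Q X^q, II-4 X^Q Y, III-1 X^Q X^q, III-2 X^q X^q, III-3 X^q X^q, III-4 X^q X^q, III-5 X^Q Y, III-6 X^Q X^Q, III-7 X^Q Y.
In this assignment every recorded phenotype matches its genotype and every non-founder's genotype is obtainable from its parents' genotypes, so the pedigree is consistent.

Yes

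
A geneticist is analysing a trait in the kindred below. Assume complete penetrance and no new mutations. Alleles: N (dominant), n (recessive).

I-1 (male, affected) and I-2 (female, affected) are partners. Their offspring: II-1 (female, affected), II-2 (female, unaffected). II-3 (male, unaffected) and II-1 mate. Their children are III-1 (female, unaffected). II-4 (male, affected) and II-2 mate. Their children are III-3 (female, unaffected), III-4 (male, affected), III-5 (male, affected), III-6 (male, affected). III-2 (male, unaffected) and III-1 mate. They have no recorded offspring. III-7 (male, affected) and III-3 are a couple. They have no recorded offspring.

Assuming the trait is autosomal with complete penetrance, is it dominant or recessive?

I-1 and I-2 are both affected yet have an unaffected child II-2. Under a recessive model two affected parents are homozygous and every child would be affected, so the trait cannot be recessive.

dominant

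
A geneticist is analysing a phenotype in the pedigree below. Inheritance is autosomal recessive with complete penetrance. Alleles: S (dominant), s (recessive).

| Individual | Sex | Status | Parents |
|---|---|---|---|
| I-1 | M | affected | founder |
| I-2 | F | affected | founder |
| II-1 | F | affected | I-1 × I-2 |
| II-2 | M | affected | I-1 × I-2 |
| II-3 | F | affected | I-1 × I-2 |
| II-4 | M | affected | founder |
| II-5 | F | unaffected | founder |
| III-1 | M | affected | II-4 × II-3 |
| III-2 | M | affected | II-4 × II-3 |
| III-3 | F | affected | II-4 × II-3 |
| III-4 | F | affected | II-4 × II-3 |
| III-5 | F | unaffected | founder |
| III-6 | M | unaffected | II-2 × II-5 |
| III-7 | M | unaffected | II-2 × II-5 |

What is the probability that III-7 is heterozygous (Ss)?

1

III-7 is unaffected so carries S and received s from II-2 (ss), so III-7 is Ss, giving P(Ss) = 1.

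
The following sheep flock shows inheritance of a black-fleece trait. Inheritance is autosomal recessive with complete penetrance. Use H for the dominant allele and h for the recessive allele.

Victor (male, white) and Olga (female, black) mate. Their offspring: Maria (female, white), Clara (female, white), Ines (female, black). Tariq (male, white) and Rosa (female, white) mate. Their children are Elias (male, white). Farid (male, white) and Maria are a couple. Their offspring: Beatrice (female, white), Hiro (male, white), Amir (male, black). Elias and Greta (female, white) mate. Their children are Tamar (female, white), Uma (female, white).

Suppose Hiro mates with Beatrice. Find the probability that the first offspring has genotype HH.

4/9

Farid is white so carries H and passed h to Amir (hh), so Farid is Hh.
Maria is white so carries H and received h from Olga (hh), so Maria is Hh.
Hiro is a white offspring of Farid (Hh) × Maria (Hh), whose cross gives 1/4 HH : 1/2 Hh : 1/4 hh; conditioning on being white, Hiro is HH with probability 1/3, Hh with probability 2/3.
Beatrice is a white offspring of Farid (Hh) × Maria (Hh), whose cross gives 1/4 HH : 1/2 Hh : 1/4 hh; conditioning on being white, Beatrice is HH with probability 1/3, Hh with probability 2/3.
Summing over parental genotype combinations, P(offspring has genotype HH) = 1/9·1 + 2/9·1/2 + 2/9·1/2 + 4/9·1/4 = 4/9.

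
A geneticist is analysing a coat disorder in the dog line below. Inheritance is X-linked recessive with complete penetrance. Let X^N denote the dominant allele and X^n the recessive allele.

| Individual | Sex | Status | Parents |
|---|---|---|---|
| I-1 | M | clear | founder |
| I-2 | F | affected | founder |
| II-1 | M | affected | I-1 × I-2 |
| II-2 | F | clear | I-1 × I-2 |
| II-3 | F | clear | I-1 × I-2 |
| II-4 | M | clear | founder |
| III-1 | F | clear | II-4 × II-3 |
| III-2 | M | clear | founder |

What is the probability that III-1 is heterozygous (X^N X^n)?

1/2

II-4 is clear, so II-4 is X^N Y.
II-3 is clear so carries N and received n from I-2 (X^n X^n), so II-3 is X^N X^n.
Their cross gives offspring ratios 1/2 X^N X^N : 1/2 X^N X^n. Conditioning on III-1 being clear, P(X^N X^n) = 1/2 / 1 = 1/2.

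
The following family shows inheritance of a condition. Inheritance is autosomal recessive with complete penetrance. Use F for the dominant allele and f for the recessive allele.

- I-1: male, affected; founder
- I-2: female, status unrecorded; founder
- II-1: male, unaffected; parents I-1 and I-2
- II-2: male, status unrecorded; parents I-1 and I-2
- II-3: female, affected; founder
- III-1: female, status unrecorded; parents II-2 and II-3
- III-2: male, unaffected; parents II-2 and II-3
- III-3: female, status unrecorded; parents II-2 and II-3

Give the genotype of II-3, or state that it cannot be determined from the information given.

II-3 is affected, so II-3 is ff.

ff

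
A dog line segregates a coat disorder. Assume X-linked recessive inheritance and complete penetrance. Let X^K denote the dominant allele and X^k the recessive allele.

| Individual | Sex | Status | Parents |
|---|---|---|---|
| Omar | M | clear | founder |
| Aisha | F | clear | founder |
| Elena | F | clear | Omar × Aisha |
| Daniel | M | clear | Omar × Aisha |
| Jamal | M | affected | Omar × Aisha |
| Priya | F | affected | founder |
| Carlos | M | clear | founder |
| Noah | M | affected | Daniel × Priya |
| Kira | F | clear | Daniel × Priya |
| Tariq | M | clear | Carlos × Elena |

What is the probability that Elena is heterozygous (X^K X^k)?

Omar is clear, so Omar is X^K Y.
Aisha is clear so carries K and passed k to Jamal (X^k Y), so Aisha is X^K X^k.
Their cross gives offspring ratios 1/2 X^K X^K : 1/2 X^K X^k. Conditioning on Elena being clear, P(X^K X^k) = 1/2 / 1 = 1/2 before taking Elena's own offspring into account.
Carlos is clear, so Carlos is X^K Y.
Now use Elena's offspring. Probability of each recorded status — clear son Tariq: 1/2 if Elena is X^K X^k, 1 if X^K X^K.
Bayes: P(X^K X^k) = 1/2·1/2 / (1/2·1/2 + 1/2·1) = 1/3.

1/3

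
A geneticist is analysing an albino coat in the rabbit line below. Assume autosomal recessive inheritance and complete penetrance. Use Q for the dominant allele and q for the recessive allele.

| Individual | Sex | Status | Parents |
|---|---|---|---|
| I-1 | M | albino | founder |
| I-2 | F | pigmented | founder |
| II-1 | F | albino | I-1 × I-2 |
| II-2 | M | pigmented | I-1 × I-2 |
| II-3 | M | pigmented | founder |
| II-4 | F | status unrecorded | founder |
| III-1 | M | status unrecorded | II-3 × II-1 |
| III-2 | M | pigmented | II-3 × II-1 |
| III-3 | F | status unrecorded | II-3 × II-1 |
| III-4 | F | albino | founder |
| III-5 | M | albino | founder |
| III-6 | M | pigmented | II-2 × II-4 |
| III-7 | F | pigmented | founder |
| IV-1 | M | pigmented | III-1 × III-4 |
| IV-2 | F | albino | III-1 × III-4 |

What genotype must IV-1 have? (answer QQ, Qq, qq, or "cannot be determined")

Qq

From phenotype alone, IV-1 is QQ or Qq.
IV-1 is pigmented so carries Q and received q from III-4 (qq), so IV-1 is Qq.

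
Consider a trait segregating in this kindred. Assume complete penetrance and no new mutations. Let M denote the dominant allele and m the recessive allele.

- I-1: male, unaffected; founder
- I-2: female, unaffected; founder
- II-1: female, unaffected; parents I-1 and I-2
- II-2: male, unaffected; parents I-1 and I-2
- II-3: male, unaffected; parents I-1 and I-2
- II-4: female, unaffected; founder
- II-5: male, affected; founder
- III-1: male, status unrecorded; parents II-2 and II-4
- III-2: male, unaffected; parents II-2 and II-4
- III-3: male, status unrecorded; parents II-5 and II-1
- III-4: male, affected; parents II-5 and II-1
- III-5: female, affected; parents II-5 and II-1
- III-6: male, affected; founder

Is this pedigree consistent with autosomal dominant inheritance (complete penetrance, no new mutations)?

Yes

A consistent assignment under autosomal dominant exists: I-1 mm, I-2 mm, II-1 mm, II-2 mm, II-3 mm, II-4 mm, II-5 MM, III-1 mm, III-2 mm, III-3 Mm, III-4 Mm, III-5 Mm, III-6 MM.
In this assignment every recorded phenotype matches its genotype and every non-founder's genotype is obtainable from its parents' genotypes, so the pedigree is consistent.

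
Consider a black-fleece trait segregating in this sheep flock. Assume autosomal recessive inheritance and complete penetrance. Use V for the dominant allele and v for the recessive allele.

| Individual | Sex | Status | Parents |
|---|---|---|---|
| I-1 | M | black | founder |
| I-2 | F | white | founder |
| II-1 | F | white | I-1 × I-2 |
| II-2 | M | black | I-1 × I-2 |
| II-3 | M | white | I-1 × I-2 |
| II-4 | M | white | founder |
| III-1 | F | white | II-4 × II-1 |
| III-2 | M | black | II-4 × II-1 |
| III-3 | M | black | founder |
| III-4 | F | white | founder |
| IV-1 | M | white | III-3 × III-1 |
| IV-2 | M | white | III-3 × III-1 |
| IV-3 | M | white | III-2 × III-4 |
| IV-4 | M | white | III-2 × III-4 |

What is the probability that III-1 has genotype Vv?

1/3

II-4 is white so carries V and passed v to III-2 (vv), so II-4 is Vv.
II-1 is white so carries V and received v from I-1 (vv), so II-1 is Vv.
Their cross gives offspring ratios 1/4 VV : 1/2 Vv : 1/4 vv. Conditioning on III-1 being white, P(Vv) = 1/2 / 3/4 = 2/3 before taking III-1's own offspring into account.
III-3 is black, so III-3 is vv.
Now use III-1's offspring. Probability of each recorded status — white son IV-1: 1/2 if III-1 is Vv, 1 if VV; white son IV-2: 1/2 if III-1 is Vv, 1 if VV.
Bayes: P(Vv) = 2/3·1/4 / (2/3·1/4 + 1/3·1) = 1/3.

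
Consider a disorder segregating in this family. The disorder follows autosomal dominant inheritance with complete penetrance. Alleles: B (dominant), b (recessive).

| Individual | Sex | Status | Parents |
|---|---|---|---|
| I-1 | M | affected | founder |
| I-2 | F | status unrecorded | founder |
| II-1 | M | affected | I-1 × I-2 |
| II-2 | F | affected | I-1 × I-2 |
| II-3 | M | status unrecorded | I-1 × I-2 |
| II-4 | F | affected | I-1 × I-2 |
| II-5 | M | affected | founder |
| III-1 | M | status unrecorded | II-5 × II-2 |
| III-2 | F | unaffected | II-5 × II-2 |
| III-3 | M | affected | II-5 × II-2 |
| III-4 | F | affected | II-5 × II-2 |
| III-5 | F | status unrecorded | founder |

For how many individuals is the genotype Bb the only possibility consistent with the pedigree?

Obligate heterozygotes: II-2 is affected so carries B and passed b to III-2 (bb), so II-2 is Bb; II-5 is affected so carries B and passed b to III-2 (bb), so II-5 is Bb.
Every other individual is either homozygous by phenotype or has at least one consistent homozygous assignment, so the count is 2.

2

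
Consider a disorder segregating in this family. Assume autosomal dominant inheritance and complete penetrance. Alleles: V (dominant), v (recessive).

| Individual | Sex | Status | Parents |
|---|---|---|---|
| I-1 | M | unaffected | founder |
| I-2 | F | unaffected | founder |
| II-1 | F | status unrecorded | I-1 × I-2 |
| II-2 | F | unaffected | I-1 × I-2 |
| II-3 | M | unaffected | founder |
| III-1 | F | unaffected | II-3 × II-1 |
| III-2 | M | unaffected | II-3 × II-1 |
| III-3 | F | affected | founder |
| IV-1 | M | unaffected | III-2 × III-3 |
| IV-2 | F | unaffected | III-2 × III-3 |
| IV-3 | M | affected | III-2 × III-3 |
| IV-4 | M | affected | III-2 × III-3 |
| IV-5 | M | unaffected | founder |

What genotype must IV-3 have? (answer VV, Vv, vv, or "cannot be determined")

From phenotype alone, IV-3 is VV or Vv.
IV-3 is affected so carries V and received v from III-2 (vv), so IV-3 is Vv.

Vv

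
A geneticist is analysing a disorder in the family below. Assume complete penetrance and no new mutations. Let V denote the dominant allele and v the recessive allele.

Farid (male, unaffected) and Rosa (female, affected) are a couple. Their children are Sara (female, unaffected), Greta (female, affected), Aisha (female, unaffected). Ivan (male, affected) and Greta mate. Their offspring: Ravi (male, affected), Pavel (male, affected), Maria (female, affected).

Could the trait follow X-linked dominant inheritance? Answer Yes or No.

Yes

A consistent assignment under X-linked dominant exists: Farid X^v Y, Rosa X^V X^v, Sara X^v X^v, Greta X^V X^v, Aisha X^v X^v, Ivan X^V Y, Ravi X^V Y, Pavel X^V Y, Maria X^V X^V.
In this assignment every recorded phenotype matches its genotype and every non-founder's genotype is obtainable from its parents' genotypes, so the pedigree is consistent.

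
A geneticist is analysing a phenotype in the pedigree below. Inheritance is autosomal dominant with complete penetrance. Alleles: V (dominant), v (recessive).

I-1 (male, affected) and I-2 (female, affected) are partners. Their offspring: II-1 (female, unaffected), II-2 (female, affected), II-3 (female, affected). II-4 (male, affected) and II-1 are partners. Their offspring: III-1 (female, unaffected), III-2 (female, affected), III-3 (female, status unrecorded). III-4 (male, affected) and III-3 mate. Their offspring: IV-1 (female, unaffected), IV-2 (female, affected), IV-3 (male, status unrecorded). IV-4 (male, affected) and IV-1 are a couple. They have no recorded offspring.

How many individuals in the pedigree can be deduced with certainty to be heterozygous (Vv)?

5

Obligate heterozygotes: I-1 is affected so carries V and passed v to II-1 (vv), so I-1 is Vv; I-2 is affected so carries V and passed v to II-1 (vv), so I-2 is Vv; II-4 is affected so carries V and passed v to III-1 (vv), so II-4 is Vv; III-2 is affected so carries V and received v from II-1 (vv), so III-2 is Vv; III-4 is affected so carries V and passed v to IV-1 (vv), so III-4 is Vv.
Every other individual is either homozygous by phenotype or has at least one consistent homozygous assignment, so the count is 5.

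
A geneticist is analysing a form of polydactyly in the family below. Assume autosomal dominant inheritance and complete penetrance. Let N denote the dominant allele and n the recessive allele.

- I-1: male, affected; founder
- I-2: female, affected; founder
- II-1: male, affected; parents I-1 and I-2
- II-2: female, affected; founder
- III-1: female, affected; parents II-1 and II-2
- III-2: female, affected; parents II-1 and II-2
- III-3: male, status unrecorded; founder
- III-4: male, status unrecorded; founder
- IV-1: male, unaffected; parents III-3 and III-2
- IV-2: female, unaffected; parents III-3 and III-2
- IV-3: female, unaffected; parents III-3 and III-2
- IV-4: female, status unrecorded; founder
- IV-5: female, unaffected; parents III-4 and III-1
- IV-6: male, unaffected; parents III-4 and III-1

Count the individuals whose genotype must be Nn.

Obligate heterozygotes: III-1 is affected so carries N and passed n to IV-5 (nn), so III-1 is Nn; III-2 is affected so carries N and passed n to IV-1 (nn), so III-2 is Nn.
Every other individual is either homozygous by phenotype or has at least one consistent homozygous assignment, so the count is 2.

2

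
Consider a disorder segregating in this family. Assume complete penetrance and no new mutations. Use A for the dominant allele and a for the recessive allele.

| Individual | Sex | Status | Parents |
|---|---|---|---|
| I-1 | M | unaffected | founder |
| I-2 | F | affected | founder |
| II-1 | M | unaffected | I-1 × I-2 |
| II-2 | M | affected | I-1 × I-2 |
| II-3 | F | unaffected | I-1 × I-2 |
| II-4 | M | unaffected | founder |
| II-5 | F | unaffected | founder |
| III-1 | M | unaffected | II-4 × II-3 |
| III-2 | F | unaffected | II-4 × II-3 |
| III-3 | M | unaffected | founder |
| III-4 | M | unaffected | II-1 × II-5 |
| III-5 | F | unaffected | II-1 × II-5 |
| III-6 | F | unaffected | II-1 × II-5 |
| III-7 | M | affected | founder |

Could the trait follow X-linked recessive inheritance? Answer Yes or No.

Under X-linked recessive, II-1 (unaffected, male) cannot arise from I-1 (unaffected) × I-2 (affected).

No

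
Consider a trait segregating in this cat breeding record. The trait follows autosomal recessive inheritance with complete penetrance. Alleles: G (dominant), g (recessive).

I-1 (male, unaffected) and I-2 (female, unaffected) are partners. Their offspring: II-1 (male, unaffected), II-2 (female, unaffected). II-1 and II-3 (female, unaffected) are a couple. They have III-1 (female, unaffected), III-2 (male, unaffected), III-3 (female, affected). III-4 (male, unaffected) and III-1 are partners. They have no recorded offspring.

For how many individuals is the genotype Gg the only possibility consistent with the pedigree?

2

Obligate heterozygotes: II-1 is unaffected so carries G and passed g to III-3 (gg), so II-1 is Gg; II-3 is unaffected so carries G and passed g to III-3 (gg), so II-3 is Gg.
Every other individual is either homozygous by phenotype or has at least one consistent homozygous assignment, so the count is 2.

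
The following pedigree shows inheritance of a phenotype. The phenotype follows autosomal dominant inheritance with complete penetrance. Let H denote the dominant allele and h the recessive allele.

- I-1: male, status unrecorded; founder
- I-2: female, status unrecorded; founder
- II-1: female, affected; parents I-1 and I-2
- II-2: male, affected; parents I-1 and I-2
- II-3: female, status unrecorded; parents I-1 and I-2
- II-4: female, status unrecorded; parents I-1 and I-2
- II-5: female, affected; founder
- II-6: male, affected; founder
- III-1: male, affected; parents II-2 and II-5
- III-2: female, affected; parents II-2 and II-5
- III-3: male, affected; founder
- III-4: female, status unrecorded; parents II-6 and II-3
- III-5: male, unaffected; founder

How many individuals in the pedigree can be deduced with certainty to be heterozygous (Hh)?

No individual's genotype is forced to Hh by the pedigree, so the count is 0.

0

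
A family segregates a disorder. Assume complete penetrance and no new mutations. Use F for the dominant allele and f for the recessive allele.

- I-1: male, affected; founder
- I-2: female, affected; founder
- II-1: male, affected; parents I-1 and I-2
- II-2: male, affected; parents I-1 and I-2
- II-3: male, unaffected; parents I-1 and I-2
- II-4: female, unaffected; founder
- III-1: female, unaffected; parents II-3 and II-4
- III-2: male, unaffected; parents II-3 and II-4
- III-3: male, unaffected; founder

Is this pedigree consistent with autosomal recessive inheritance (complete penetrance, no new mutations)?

Under autosomal recessive, II-3 (unaffected, male) cannot arise from I-1 (affected) × I-2 (affected).

No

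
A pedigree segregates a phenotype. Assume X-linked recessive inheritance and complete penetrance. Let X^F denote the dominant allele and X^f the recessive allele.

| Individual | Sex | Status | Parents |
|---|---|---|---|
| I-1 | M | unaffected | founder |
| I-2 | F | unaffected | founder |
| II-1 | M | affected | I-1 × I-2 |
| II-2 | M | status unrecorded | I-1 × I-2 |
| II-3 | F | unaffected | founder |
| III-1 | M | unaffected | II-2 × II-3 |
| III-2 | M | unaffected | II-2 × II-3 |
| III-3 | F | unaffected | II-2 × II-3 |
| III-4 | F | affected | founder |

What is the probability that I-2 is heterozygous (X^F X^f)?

1

I-2 is unaffected so carries F and passed f to II-1 (X^f Y), so I-2 is X^F X^f, giving P(X^F X^f) = 1.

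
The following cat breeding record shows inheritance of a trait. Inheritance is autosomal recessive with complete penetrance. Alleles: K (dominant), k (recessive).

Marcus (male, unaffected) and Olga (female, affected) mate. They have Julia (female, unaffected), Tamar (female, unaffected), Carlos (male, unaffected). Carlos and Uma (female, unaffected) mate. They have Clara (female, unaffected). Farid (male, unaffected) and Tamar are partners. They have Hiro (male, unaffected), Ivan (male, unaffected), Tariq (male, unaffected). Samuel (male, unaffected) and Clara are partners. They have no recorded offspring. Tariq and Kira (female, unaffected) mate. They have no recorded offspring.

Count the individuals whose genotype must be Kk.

3

Obligate heterozygotes: Julia is unaffected so carries K and received k from Olga (kk), so Julia is Kk; Tamar is unaffected so carries K and received k from Olga (kk), so Tamar is Kk; Carlos is unaffected so carries K and received k from Olga (kk), so Carlos is Kk.
Every other individual is either homozygous by phenotype or has at least one consistent homozygous assignment, so the count is 3.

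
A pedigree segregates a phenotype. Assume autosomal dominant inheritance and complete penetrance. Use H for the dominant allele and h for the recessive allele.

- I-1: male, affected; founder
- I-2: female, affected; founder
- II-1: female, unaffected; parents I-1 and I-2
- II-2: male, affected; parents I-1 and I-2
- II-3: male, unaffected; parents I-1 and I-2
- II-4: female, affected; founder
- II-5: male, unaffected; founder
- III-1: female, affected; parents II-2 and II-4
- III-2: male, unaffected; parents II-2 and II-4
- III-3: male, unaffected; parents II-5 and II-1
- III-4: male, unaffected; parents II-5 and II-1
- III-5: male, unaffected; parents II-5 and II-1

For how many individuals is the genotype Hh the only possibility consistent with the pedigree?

Obligate heterozygotes: I-1 is affected so carries H and passed h to II-1 (hh), so I-1 is Hh; I-2 is affected so carries H and passed h to II-1 (hh), so I-2 is Hh; II-2 is affected so carries H and passed h to III-2 (hh), so II-2 is Hh; II-4 is affected so carries H and passed h to III-2 (hh), so II-4 is Hh.
Every other individual is either homozygous by phenotype or has at least one consistent homozygous assignment, so the count is 4.

4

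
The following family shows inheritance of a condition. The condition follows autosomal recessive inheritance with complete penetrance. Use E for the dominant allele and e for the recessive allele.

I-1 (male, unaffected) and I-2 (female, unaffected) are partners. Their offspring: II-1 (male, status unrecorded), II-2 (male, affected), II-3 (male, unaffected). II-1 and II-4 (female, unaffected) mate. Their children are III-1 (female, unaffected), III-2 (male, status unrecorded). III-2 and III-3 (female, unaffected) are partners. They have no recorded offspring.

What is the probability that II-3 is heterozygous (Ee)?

2/3

I-1 is unaffected so carries E and passed e to II-2 (ee), so I-1 is Ee.
I-2 is unaffected so carries E and passed e to II-2 (ee), so I-2 is Ee.
Their cross gives offspring ratios 1/4 EE : 1/2 Ee : 1/4 ee. Conditioning on II-3 being unaffected, P(Ee) = 1/2 / 3/4 = 2/3.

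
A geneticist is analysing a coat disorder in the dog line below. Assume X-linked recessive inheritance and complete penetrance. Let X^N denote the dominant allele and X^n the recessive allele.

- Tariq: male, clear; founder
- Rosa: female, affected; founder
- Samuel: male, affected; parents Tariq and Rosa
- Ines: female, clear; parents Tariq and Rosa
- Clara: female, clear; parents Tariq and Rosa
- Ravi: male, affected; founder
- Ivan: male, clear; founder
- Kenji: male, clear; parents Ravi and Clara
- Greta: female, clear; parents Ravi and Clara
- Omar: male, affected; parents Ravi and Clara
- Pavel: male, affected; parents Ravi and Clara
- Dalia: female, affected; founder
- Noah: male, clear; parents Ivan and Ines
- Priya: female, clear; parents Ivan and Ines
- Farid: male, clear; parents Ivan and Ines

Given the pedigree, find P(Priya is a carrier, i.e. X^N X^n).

1/2

Ivan is clear, so Ivan is X^N Y.
Ines is clear so carries N and received n from Rosa (X^n X^n), so Ines is X^N X^n.
Their cross gives offspring ratios 1/2 X^N X^N : 1/2 X^N X^n. Conditioning on Priya being clear, P(X^N X^n) = 1/2 / 1 = 1/2.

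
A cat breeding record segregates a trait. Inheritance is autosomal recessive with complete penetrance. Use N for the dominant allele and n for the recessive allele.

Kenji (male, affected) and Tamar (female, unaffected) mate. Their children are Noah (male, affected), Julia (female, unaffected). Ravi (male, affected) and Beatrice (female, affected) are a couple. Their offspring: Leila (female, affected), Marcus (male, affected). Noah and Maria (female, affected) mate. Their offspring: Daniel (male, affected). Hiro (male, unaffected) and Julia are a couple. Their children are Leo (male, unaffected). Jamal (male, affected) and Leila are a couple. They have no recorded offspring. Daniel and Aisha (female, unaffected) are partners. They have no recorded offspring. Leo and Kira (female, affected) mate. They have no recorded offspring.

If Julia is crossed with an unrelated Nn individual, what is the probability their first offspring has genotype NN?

Julia is unaffected so carries N and received n from Kenji (nn), so Julia is Nn.
The cross gives 1/4 NN : 1/2 Nn : 1/4 nn, so P(offspring has genotype NN) = 1/4.

1/4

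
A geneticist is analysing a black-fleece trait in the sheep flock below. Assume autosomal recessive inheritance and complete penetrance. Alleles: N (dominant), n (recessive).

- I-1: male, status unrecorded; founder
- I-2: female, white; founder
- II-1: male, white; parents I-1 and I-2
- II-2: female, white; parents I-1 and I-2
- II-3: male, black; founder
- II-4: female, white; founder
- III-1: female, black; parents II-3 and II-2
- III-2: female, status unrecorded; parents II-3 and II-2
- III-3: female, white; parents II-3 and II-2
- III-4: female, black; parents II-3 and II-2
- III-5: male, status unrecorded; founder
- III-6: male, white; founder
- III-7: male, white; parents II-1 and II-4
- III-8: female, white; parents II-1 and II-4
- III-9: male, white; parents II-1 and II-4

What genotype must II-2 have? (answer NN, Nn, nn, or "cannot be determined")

Nn

From phenotype alone, II-2 is NN or Nn.
II-2 is white so carries N and passed n to III-1 (nn), so II-2 is Nn.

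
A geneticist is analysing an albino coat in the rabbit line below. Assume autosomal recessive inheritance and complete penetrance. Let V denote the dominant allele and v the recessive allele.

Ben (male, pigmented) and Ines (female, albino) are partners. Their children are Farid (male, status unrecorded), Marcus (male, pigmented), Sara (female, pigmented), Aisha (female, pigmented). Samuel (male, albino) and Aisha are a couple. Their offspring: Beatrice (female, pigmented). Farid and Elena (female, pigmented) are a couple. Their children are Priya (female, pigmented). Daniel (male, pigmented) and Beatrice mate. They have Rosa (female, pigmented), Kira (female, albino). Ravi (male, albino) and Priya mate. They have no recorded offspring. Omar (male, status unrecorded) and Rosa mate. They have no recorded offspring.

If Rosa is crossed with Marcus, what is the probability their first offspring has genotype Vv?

Daniel is pigmented so carries V and passed v to Kira (vv), so Daniel is Vv.
Beatrice is pigmented so carries V and received v from Samuel (vv), so Beatrice is Vv.
Rosa is a pigmented offspring of Daniel (Vv) × Beatrice (Vv), whose cross gives 1/4 VV : 1/2 Vv : 1/4 vv; conditioning on being pigmented, Rosa is VV with probability 1/3, Vv with probability 2/3.
Marcus is pigmented so carries V and received v from Ines (vv), so Marcus is Vv.
Summing over parental genotype combinations, P(offspring has genotype Vv) = 1/3·1/2 + 2/3·1/2 = 1/2.

1/2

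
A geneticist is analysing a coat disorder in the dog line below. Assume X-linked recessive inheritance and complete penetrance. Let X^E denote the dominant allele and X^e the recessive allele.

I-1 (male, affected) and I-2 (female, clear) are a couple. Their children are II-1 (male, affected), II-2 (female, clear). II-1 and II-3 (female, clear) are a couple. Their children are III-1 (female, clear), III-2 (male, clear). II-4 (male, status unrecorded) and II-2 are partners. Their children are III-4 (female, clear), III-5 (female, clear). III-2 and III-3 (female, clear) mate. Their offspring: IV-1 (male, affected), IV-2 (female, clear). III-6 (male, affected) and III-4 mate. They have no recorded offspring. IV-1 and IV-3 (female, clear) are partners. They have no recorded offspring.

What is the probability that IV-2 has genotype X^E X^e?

III-2 is clear, so III-2 is X^E Y.
III-3 is clear so carries E and passed e to IV-1 (X^e Y), so III-3 is X^E X^e.
Their cross gives offspring ratios 1/2 X^E X^E : 1/2 X^E X^e. Conditioning on IV-2 being clear, P(X^E X^e) = 1/2 / 1 = 1/2.

1/2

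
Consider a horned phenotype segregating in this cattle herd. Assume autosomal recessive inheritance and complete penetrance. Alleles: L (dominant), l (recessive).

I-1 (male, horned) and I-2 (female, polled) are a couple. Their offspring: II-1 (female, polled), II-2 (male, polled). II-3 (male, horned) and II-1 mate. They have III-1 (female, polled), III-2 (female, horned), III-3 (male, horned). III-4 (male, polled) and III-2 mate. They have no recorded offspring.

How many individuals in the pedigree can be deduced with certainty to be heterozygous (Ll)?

3

Obligate heterozygotes: II-1 is polled so carries L and received l from I-1 (ll), so II-1 is Ll; II-2 is polled so carries L and received l from I-1 (ll), so II-2 is Ll; III-1 is polled so carries L and received l from II-3 (ll), so III-1 is Ll.
Every other individual is either homozygous by phenotype or has at least one consistent homozygous assignment, so the count is 3.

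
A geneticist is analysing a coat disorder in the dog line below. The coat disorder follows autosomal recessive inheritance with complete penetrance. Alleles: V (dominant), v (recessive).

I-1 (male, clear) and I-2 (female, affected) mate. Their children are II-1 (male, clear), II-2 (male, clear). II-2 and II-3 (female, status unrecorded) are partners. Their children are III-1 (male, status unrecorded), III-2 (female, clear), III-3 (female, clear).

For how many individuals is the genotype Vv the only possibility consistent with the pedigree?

Obligate heterozygotes: II-1 is clear so carries V and received v from I-2 (vv), so II-1 is Vv; II-2 is clear so carries V and received v from I-2 (vv), so II-2 is Vv.
Every other individual is either homozygous by phenotype or has at least one consistent homozygous assignment, so the count is 2.

2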